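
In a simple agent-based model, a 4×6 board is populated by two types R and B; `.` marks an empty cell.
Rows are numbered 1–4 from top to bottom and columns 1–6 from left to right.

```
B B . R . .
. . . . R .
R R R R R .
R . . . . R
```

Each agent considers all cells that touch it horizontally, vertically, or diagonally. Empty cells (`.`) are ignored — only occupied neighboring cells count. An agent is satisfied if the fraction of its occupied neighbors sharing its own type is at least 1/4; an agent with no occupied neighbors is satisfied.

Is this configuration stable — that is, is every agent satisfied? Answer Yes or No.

Row 1: (1,1)B 1/1 ✓ · (1,2)B 1/1 ✓ · (1,4)R 1/1 ✓
Row 2: (2,5)R 3/3 ✓
Row 3: (3,1)R 2/2 ✓ · (3,2)R 3/3 ✓ · (3,3)R 2/2 ✓ · (3,4)R 3/3 ✓ · (3,5)R 3/3 ✓
Row 4: (4,1)R 2/2 ✓ · (4,6)R 1/1 ✓
All meet the threshold, so the configuration is stable.

Yes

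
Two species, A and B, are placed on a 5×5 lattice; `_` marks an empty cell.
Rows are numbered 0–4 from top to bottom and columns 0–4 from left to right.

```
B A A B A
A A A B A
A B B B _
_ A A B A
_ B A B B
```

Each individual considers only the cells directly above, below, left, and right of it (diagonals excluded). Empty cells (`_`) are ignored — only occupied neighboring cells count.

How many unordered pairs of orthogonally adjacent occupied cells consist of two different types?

17

Scan each occupied cell's neighbors to the right and below so each pair is counted once.
Row 0: B(0,0)–A(0,1)≠ B(0,0)–A(1,0)≠ A(0,1)–A(0,2)= A(0,1)–A(1,1)= A(0,2)–B(0,3)≠ A(0,2)–A(1,2)= B(0,3)–A(0,4)≠ B(0,3)–B(1,3)= A(0,4)–A(1,4)=  → 4/9 unlike.
Row 1: A(1,0)–A(1,1)= A(1,0)–A(2,0)= A(1,1)–A(1,2)= A(1,1)–B(2,1)≠ A(1,2)–B(1,3)≠ A(1,2)–B(2,2)≠ B(1,3)–A(1,4)≠ B(1,3)–B(2,3)=  → 4/8 unlike.
Row 2: A(2,0)–B(2,1)≠ B(2,1)–B(2,2)= B(2,1)–A(3,1)≠ B(2,2)–B(2,3)= B(2,2)–A(3,2)≠ B(2,3)–B(3,3)=  → 3/6 unlike.
Row 3: A(3,1)–A(3,2)= A(3,1)–B(4,1)≠ A(3,2)–B(3,3)≠ A(3,2)–A(4,2)= B(3,3)–A(3,4)≠ B(3,3)–B(4,3)= A(3,4)–B(4,4)≠  → 4/7 unlike.
Row 4: B(4,1)–A(4,2)≠ A(4,2)–B(4,3)≠ B(4,3)–B(4,4)=  → 2/3 unlike.
Total adjacent occupied pairs: 33; unlike-type pairs: 17.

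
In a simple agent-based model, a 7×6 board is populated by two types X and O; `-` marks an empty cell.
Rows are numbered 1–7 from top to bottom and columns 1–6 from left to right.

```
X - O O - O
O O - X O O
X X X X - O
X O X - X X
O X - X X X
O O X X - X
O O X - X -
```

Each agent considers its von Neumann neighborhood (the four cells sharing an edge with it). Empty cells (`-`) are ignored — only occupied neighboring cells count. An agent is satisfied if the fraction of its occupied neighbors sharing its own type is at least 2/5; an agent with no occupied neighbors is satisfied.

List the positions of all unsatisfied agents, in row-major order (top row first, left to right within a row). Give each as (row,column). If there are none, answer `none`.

(1,1)X 0/1 unhappy
(1,3)O 1/1 ok
(1,4)O 1/2 ok
(1,6)O 1/1 ok
(2,1)O 1/3 unhappy
(2,2)O 1/2 ok
(2,4)X 1/3 unhappy
(2,5)O 1/2 ok
(2,6)O 3/3 ok
(3,1)X 2/3 ok
(3,2)X 2/4 ok
(3,3)X 3/3 ok
(3,4)X 2/2 ok
(3,6)O 1/2 ok
(4,1)X 1/3 unhappy
(4,2)O 0/4 unhappy
(4,3)X 1/2 ok
(4,5)X 2/2 ok
(4,6)X 2/3 ok
(5,1)O 1/3 unhappy
(5,2)X 0/3 unhappy
(5,4)X 2/2 ok
(5,5)X 3/3 ok
(5,6)X 3/3 ok
(6,1)O 3/3 ok
(6,2)O 2/4 ok
(6,3)X 2/3 ok
(6,4)X 2/2 ok
(6,6)X 1/1 ok
(7,1)O 2/2 ok
(7,2)O 2/3 ok
(7,3)X 1/2 ok
(7,5)X 0/0 ok

(1,1), (2,1), (2,4), (4,1), (4,2), (5,1), (5,2)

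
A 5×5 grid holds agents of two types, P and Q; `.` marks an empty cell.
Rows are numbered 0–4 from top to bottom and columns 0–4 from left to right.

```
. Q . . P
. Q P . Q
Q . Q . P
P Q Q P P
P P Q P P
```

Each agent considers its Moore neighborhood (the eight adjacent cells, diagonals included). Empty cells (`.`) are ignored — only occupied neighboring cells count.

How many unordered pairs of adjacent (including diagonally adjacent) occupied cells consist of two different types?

Scan each occupied cell's neighbors to the right and below (and the two forward diagonals) so each pair is counted once.
Row 0: Q(0,1)–Q(1,1)= Q(0,1)–P(1,2)≠ P(0,4)–Q(1,4)≠  → 2/3 unlike.
Row 1: Q(1,1)–P(1,2)≠ Q(1,1)–Q(2,2)= Q(1,1)–Q(2,0)= P(1,2)–Q(2,2)≠ Q(1,4)–P(2,4)≠  → 3/5 unlike.
Row 2: Q(2,0)–P(3,0)≠ Q(2,0)–Q(3,1)= Q(2,2)–Q(3,2)= Q(2,2)–P(3,3)≠ Q(2,2)–Q(3,1)= P(2,4)–P(3,4)= P(2,4)–P(3,3)=  → 2/7 unlike.
Row 3: P(3,0)–Q(3,1)≠ P(3,0)–P(4,0)= P(3,0)–P(4,1)= Q(3,1)–Q(3,2)= Q(3,1)–P(4,1)≠ Q(3,1)–Q(4,2)= Q(3,1)–P(4,0)≠ Q(3,2)–P(3,3)≠ Q(3,2)–Q(4,2)= Q(3,2)–P(4,3)≠ Q(3,2)–P(4,1)≠ P(3,3)–P(3,4)= P(3,3)–P(4,3)= P(3,3)–P(4,4)= P(3,3)–Q(4,2)≠ P(3,4)–P(4,4)= P(3,4)–P(4,3)=  → 7/17 unlike.
Row 4: P(4,0)–P(4,1)= P(4,1)–Q(4,2)≠ Q(4,2)–P(4,3)≠ P(4,3)–P(4,4)=  → 2/4 unlike.
Total adjacent occupied pairs: 36; unlike-type pairs: 16.

16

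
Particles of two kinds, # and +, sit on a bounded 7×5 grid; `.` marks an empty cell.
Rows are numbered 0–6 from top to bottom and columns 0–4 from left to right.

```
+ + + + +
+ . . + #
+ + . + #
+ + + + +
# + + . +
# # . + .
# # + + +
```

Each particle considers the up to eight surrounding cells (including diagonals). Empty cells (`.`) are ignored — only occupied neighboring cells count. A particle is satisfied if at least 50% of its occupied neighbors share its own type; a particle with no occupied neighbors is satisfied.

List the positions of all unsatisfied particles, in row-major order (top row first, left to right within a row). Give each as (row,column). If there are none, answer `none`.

(1,4), (2,4), (4,0)

Row 0: (0,0)+ 2/2 ok · (0,1)+ 3/3 ok · (0,2)+ 3/3 ok · (0,3)+ 3/4 ok · (0,4)+ 2/3 ok
Row 1: (1,0)+ 4/4 ok · (1,3)+ 4/6 ok · (1,4)# 1/5 unhappy
Row 2: (2,0)+ 4/4 ok · (2,1)+ 5/5 ok · (2,3)+ 4/6 ok · (2,4)# 1/5 unhappy
Row 3: (3,0)+ 4/5 ok · (3,1)+ 6/7 ok · (3,2)+ 6/6 ok · (3,3)+ 5/6 ok · (3,4)+ 3/4 ok
Row 4: (4,0)# 2/5 unhappy · (4,1)+ 4/7 ok · (4,2)+ 5/6 ok · (4,4)+ 3/3 ok
Row 5: (5,0)# 4/5 ok · (5,1)# 4/7 ok · (5,3)+ 5/5 ok
Row 6: (6,0)# 3/3 ok · (6,1)# 3/4 ok · (6,2)+ 2/4 ok · (6,3)+ 3/3 ok · (6,4)+ 2/2 ok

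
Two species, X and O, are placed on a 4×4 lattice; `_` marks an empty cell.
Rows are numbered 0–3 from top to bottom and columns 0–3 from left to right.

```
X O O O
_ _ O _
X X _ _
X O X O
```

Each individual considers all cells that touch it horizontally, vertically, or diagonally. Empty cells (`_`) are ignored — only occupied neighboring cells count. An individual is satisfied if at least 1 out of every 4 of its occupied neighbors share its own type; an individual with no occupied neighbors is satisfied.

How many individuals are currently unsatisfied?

3

(0,0)X 0/1 not
(0,1)O 2/3 satisfied
(0,2)O 3/3 satisfied
(0,3)O 2/2 satisfied
(1,2)O 3/4 satisfied
(2,0)X 2/3 satisfied
(2,1)X 3/5 satisfied
(3,0)X 2/3 satisfied
(3,1)O 0/4 not
(3,2)X 1/3 satisfied
(3,3)O 0/1 not
Unsatisfied: (0,0), (3,1), (3,3) — 3 in total.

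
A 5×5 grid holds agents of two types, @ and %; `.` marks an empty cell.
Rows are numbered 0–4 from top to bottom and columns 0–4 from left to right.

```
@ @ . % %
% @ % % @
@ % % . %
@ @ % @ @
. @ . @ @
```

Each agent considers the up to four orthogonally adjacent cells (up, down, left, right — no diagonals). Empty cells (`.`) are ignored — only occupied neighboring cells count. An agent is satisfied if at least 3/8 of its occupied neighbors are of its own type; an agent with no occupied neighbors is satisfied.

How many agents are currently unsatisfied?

Row 0: (0,0)@ 1/2 ok · (0,1)@ 2/2 ok · (0,3)% 2/2 ok · (0,4)% 1/2 ok
Row 1: (1,0)% 0/3 unhappy · (1,1)@ 1/4 unhappy · (1,2)% 2/3 ok · (1,3)% 2/3 ok · (1,4)@ 0/3 unhappy
Row 2: (2,0)@ 1/3 unhappy · (2,1)% 1/4 unhappy · (2,2)% 3/3 ok · (2,4)% 0/2 unhappy
Row 3: (3,0)@ 2/2 ok · (3,1)@ 2/4 ok · (3,2)% 1/3 unhappy · (3,3)@ 2/3 ok · (3,4)@ 2/3 ok
Row 4: (4,1)@ 1/1 ok · (4,3)@ 2/2 ok · (4,4)@ 2/2 ok
Unsatisfied: (1,0), (1,1), (1,4), (2,0), (2,1), (2,4), (3,2) — 7 in total.

7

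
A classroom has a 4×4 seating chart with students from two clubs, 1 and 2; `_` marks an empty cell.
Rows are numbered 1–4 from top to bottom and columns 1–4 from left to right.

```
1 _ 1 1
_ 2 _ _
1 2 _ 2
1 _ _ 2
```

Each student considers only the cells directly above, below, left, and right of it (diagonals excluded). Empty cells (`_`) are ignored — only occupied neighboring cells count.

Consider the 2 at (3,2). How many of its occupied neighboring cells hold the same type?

1

Occupied neighbors of (3,2): (2,2)=2, (3,1)=1.
Same type (2): 1 of 2.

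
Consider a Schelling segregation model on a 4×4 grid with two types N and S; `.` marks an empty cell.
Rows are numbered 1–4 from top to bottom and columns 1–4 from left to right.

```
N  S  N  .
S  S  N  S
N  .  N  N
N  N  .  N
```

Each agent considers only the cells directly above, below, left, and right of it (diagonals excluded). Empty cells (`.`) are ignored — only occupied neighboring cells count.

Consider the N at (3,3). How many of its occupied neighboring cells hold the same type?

2

Occupied neighbors of (3,3): (2,3)=N, (3,4)=N.
Same type (N): 2 of 2.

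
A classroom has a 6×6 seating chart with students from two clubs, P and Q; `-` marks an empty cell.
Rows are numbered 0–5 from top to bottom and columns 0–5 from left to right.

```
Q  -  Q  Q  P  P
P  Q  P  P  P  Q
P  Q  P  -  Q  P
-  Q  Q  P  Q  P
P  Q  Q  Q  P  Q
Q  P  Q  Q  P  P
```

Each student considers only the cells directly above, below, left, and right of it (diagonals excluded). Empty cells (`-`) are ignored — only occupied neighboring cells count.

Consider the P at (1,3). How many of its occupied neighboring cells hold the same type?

2

Occupied neighbors of (1,3): (0,3)=Q, (1,2)=P, (1,4)=P.
Same type (P): 2 of 3.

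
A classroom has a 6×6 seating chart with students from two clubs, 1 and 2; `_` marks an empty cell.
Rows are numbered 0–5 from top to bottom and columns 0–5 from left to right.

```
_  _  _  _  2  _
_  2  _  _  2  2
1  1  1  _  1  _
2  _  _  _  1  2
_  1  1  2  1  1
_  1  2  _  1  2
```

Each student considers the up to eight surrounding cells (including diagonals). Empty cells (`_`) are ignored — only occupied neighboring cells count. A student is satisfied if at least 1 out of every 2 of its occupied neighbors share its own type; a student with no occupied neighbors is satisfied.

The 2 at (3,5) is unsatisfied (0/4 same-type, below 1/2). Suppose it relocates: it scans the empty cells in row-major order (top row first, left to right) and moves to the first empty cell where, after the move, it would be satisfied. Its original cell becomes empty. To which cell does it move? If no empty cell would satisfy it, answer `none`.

Vacating (3,5). Empty cells in order:
  (0,0): 1/1 same-type → satisfied — stop here.

(0,0)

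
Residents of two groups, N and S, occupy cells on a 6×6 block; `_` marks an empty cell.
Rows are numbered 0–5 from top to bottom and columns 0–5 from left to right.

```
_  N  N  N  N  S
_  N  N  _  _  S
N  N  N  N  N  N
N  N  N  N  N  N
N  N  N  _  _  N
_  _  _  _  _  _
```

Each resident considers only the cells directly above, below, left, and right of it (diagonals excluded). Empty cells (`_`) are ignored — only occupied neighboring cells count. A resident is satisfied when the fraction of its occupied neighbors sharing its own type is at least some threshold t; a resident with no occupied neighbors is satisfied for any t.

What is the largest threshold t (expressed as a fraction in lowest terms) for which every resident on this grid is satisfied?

1/2

Row 0: (0,1)N 2/2 · (0,2)N 3/3 · (0,3)N 2/2 · (0,4)N 1/2 · (0,5)S 1/2
Row 1: (1,1)N 3/3 · (1,2)N 3/3 · (1,5)S 1/2
Row 2: (2,0)N 2/2 · (2,1)N 4/4 · (2,2)N 4/4 · (2,3)N 3/3 · (2,4)N 3/3 · (2,5)N 2/3
Row 3: (3,0)N 3/3 · (3,1)N 4/4 · (3,2)N 4/4 · (3,3)N 3/3 · (3,4)N 3/3 · (3,5)N 3/3
Row 4: (4,0)N 2/2 · (4,1)N 3/3 · (4,2)N 2/2 · (4,5)N 1/1
The smallest same-type fraction is 1/2 at (0,4), which reduces to 1/2. Any threshold above that leaves this resident unsatisfied.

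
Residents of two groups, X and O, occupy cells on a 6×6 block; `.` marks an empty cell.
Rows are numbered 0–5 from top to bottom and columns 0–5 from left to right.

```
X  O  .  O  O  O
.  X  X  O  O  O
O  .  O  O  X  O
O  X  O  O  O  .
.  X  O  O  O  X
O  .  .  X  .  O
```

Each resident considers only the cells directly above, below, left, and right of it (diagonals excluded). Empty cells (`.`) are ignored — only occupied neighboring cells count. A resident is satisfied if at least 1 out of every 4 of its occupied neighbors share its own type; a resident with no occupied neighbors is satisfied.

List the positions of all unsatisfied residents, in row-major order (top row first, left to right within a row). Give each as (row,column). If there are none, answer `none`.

(0,0)X 0/1 ✗
(0,1)O 0/2 ✗
(0,3)O 2/2 ✓
(0,4)O 3/3 ✓
(0,5)O 2/2 ✓
(1,1)X 1/2 ✓
(1,2)X 1/3 ✓
(1,3)O 3/4 ✓
(1,4)O 3/4 ✓
(1,5)O 3/3 ✓
(2,0)O 1/1 ✓
(2,2)O 2/3 ✓
(2,3)O 3/4 ✓
(2,4)X 0/4 ✗
(2,5)O 1/2 ✓
(3,0)O 1/2 ✓
(3,1)X 1/3 ✓
(3,2)O 3/4 ✓
(3,3)O 4/4 ✓
(3,4)O 2/3 ✓
(4,1)X 1/2 ✓
(4,2)O 2/3 ✓
(4,3)O 3/4 ✓
(4,4)O 2/3 ✓
(4,5)X 0/2 ✗
(5,0)O 0/0 ✓
(5,3)X 0/1 ✗
(5,5)O 0/1 ✗

(0,0), (0,1), (2,4), (4,5), (5,3), (5,5)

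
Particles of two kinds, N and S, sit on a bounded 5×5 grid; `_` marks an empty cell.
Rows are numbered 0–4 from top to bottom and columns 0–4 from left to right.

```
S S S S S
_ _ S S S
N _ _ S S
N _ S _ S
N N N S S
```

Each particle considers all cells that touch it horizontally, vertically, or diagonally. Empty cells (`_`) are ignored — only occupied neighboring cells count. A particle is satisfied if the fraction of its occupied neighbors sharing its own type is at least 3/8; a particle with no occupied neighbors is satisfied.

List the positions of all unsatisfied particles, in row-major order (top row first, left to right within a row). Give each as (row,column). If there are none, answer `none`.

Row 0: (0,0)S 1/1 satisfied · (0,1)S 3/3 satisfied · (0,2)S 4/4 satisfied · (0,3)S 5/5 satisfied · (0,4)S 3/3 satisfied
Row 1: (1,2)S 5/5 satisfied · (1,3)S 7/7 satisfied · (1,4)S 5/5 satisfied
Row 2: (2,0)N 1/1 satisfied · (2,3)S 6/6 satisfied · (2,4)S 4/4 satisfied
Row 3: (3,0)N 3/3 satisfied · (3,2)S 2/4 satisfied · (3,4)S 4/4 satisfied
Row 4: (4,0)N 2/2 satisfied · (4,1)N 3/4 satisfied · (4,2)N 1/3 not · (4,3)S 3/4 satisfied · (4,4)S 2/2 satisfied

(4,2)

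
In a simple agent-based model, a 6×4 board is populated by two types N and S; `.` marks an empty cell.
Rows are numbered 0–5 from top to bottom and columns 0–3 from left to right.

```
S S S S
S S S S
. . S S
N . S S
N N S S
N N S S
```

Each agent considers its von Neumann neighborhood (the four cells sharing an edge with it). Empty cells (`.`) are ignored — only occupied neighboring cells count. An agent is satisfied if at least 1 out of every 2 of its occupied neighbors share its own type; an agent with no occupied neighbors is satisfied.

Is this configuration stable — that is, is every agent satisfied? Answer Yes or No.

Yes

(0,0)S 2/2 ✓
(0,1)S 3/3 ✓
(0,2)S 3/3 ✓
(0,3)S 2/2 ✓
(1,0)S 2/2 ✓
(1,1)S 3/3 ✓
(1,2)S 4/4 ✓
(1,3)S 3/3 ✓
(2,2)S 3/3 ✓
(2,3)S 3/3 ✓
(3,0)N 1/1 ✓
(3,2)S 3/3 ✓
(3,3)S 3/3 ✓
(4,0)N 3/3 ✓
(4,1)N 2/3 ✓
(4,2)S 3/4 ✓
(4,3)S 3/3 ✓
(5,0)N 2/2 ✓
(5,1)N 2/3 ✓
(5,2)S 2/3 ✓
(5,3)S 2/2 ✓
All meet the threshold, so the configuration is stable.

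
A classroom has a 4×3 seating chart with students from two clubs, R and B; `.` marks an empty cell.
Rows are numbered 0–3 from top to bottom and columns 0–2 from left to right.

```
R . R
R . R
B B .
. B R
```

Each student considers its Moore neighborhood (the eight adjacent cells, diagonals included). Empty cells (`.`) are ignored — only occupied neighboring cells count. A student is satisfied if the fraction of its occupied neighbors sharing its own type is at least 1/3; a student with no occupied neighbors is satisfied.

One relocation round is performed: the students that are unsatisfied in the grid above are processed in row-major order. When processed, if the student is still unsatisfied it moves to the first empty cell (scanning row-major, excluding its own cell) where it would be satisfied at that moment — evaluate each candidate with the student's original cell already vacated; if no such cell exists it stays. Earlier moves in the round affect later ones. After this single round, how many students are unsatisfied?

Initially unsatisfied (in order): (3,2).
  (3,2) → (0,1).
Resulting grid:
R R R
R . R
B B .
. B .
All satisfied now.

0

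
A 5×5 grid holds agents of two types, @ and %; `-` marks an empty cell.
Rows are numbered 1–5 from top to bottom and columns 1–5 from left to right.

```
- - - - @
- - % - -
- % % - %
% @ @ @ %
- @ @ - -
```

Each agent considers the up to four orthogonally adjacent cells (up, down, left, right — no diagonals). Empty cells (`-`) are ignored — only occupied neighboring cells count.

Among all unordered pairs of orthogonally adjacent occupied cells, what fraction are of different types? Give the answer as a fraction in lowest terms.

Scan each occupied cell's neighbors to the right and below so each pair is counted once.
From row 2: 0 unlike of 1 pairs (running 0/1).
From row 3: 2 unlike of 4 pairs (running 2/5).
From row 4: 2 unlike of 6 pairs (running 4/11).
From row 5: 0 unlike of 1 pairs (running 4/12).
Total adjacent occupied pairs: 12; unlike-type pairs: 4.
4/12 reduces to 1/3.

1/3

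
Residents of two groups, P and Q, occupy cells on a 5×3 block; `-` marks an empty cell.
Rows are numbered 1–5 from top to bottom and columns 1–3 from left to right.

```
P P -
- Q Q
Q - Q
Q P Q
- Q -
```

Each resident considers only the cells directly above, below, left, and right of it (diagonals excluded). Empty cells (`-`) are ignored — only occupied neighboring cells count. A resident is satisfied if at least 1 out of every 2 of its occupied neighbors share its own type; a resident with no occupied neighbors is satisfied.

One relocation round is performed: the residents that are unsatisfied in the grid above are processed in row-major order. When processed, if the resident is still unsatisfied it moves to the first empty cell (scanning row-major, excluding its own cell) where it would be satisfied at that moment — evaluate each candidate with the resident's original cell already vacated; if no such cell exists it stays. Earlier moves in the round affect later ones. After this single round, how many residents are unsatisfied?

Initially unsatisfied (in order): (4,2), (5,2).
  (4,2) → (1,3).
  (5,2): now satisfied by earlier moves; stays.
Resulting grid:
P P P
- Q Q
Q - Q
Q - Q
- Q -
All satisfied now.

0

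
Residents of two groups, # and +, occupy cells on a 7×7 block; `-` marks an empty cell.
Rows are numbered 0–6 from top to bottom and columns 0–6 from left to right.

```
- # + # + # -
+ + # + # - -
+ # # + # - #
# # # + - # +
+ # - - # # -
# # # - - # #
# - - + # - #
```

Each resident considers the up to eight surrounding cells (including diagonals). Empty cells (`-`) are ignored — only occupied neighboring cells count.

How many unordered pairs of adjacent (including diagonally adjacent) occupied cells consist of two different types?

Scan each occupied cell's neighbors to the right and below (and the two forward diagonals) so each pair is counted once.
Row 0: #(0,1)–+(0,2)≠ #(0,1)–+(1,1)≠ #(0,1)–#(1,2)= #(0,1)–+(1,0)≠ +(0,2)–#(0,3)≠ +(0,2)–#(1,2)≠ +(0,2)–+(1,3)= +(0,2)–+(1,1)= #(0,3)–+(0,4)≠ #(0,3)–+(1,3)≠ #(0,3)–#(1,4)= #(0,3)–#(1,2)= +(0,4)–#(0,5)≠ +(0,4)–#(1,4)≠ +(0,4)–+(1,3)= #(0,5)–#(1,4)=  → 9/16 unlike.
Row 1: +(1,0)–+(1,1)= +(1,0)–+(2,0)= +(1,0)–#(2,1)≠ +(1,1)–#(1,2)≠ +(1,1)–#(2,1)≠ +(1,1)–#(2,2)≠ +(1,1)–+(2,0)= #(1,2)–+(1,3)≠ #(1,2)–#(2,2)= #(1,2)–+(2,3)≠ #(1,2)–#(2,1)= +(1,3)–#(1,4)≠ +(1,3)–+(2,3)= +(1,3)–#(2,4)≠ +(1,3)–#(2,2)≠ #(1,4)–#(2,4)= #(1,4)–+(2,3)≠  → 10/17 unlike.
Row 2: +(2,0)–#(2,1)≠ +(2,0)–#(3,0)≠ +(2,0)–#(3,1)≠ #(2,1)–#(2,2)= #(2,1)–#(3,1)= #(2,1)–#(3,2)= #(2,1)–#(3,0)= #(2,2)–+(2,3)≠ #(2,2)–#(3,2)= #(2,2)–+(3,3)≠ #(2,2)–#(3,1)= +(2,3)–#(2,4)≠ +(2,3)–+(3,3)= +(2,3)–#(3,2)≠ #(2,4)–#(3,5)= #(2,4)–+(3,3)≠ #(2,6)–+(3,6)≠ #(2,6)–#(3,5)=  → 9/18 unlike.
Row 3: #(3,0)–#(3,1)= #(3,0)–+(4,0)≠ #(3,0)–#(4,1)= #(3,1)–#(3,2)= #(3,1)–#(4,1)= #(3,1)–+(4,0)≠ #(3,2)–+(3,3)≠ #(3,2)–#(4,1)= +(3,3)–#(4,4)≠ #(3,5)–+(3,6)≠ #(3,5)–#(4,5)= #(3,5)–#(4,4)= +(3,6)–#(4,5)≠  → 6/13 unlike.
Row 4: +(4,0)–#(4,1)≠ +(4,0)–#(5,0)≠ +(4,0)–#(5,1)≠ #(4,1)–#(5,1)= #(4,1)–#(5,2)= #(4,1)–#(5,0)= #(4,4)–#(4,5)= #(4,4)–#(5,5)= #(4,5)–#(5,5)= #(4,5)–#(5,6)=  → 3/10 unlike.
Row 5: #(5,0)–#(5,1)= #(5,0)–#(6,0)= #(5,1)–#(5,2)= #(5,1)–#(6,0)= #(5,2)–+(6,3)≠ #(5,5)–#(5,6)= #(5,5)–#(6,6)= #(5,5)–#(6,4)= #(5,6)–#(6,6)=  → 1/9 unlike.
Row 6: +(6,3)–#(6,4)≠  → 1/1 unlike.
Total adjacent occupied pairs: 84; unlike-type pairs: 39.

39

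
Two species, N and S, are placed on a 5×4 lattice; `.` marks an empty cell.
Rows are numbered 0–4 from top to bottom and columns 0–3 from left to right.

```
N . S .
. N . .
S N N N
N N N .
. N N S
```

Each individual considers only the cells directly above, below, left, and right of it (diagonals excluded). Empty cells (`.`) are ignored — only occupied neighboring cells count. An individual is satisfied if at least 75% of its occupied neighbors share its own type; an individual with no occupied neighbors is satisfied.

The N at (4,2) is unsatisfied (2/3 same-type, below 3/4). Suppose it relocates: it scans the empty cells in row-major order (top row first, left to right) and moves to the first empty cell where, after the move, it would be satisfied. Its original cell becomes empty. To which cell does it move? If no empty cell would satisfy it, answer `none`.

(1,3)

Vacating (4,2). Empty cells in order:
  (0,1): 2/3 same-type → still unsatisfied.
  (0,3): 0/1 same-type → still unsatisfied.
  (1,0): 2/3 same-type → still unsatisfied.
  (1,2): 2/3 same-type → still unsatisfied.
  (1,3): 1/1 same-type → satisfied — stop here.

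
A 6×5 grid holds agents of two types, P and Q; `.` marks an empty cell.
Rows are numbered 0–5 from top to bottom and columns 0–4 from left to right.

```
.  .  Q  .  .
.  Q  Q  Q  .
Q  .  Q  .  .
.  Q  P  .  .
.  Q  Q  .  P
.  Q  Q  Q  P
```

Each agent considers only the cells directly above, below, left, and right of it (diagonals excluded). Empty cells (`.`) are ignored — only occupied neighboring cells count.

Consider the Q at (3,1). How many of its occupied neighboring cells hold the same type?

1

Occupied neighbors of (3,1): (4,1)=Q, (3,2)=P.
Same type (Q): 1 of 2.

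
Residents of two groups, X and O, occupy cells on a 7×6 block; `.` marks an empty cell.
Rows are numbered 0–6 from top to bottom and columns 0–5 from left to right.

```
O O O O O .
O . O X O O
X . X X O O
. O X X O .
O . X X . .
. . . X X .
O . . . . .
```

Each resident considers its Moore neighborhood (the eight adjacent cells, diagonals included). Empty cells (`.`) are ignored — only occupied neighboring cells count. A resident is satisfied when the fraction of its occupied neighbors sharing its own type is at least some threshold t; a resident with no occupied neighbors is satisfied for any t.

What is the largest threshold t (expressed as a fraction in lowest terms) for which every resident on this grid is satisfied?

0/1

(0,0)O 2/2
(0,1)O 4/4
(0,2)O 3/4
(0,3)O 4/5
(0,4)O 3/4
(1,0)O 2/3
(1,2)O 3/6
(1,3)X 2/8
(1,4)O 5/7
(1,5)O 4/4
(2,0)X 0/2
(2,2)X 4/6
(2,3)X 4/8
(2,4)O 4/7
(2,5)O 4/4
(3,1)O 1/5
(3,2)X 5/6
(3,3)X 5/7
(3,4)O 2/5
(4,0)O 1/1
(4,2)X 4/5
(4,3)X 5/6
(5,3)X 3/3
(5,4)X 2/2
(6,0)O — no occupied neighbors
The smallest same-type fraction is 0/2 at (2,0), which reduces to 0/1. Any threshold above that leaves this resident unsatisfied.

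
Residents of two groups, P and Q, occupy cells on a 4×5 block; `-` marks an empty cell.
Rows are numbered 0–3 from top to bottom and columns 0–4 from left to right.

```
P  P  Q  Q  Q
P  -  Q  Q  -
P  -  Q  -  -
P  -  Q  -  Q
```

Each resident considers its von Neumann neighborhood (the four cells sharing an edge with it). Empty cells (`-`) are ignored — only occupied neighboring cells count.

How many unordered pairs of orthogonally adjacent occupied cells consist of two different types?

Scan each occupied cell's neighbors to the right and below so each pair is counted once.
Row 0: P(0,0)–P(0,1)= P(0,0)–P(1,0)= P(0,1)–Q(0,2)≠ Q(0,2)–Q(0,3)= Q(0,2)–Q(1,2)= Q(0,3)–Q(0,4)= Q(0,3)–Q(1,3)=  → 1/7 unlike.
Row 1: P(1,0)–P(2,0)= Q(1,2)–Q(1,3)= Q(1,2)–Q(2,2)=  → 0/3 unlike.
Row 2: P(2,0)–P(3,0)= Q(2,2)–Q(3,2)=  → 0/2 unlike.
Total adjacent occupied pairs: 12; unlike-type pairs: 1.

1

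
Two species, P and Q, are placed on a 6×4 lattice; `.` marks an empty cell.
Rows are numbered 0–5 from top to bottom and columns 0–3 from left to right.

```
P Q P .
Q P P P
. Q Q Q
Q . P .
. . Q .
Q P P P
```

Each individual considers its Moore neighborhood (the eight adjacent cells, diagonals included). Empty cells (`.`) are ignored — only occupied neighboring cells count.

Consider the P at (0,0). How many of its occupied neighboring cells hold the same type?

Occupied neighbors of (0,0): (0,1)=Q, (1,0)=Q, (1,1)=P.
Same type (P): 1 of 3.

1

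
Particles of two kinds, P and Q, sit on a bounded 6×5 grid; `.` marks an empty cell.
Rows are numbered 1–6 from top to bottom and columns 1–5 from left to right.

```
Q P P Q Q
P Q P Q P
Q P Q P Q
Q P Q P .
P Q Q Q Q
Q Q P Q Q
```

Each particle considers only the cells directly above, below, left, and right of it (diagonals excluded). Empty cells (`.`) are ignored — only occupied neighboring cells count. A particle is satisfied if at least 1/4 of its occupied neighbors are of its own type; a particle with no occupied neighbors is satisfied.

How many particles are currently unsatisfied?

(1,1)Q 0/2 unhappy
(1,2)P 1/3 ok
(1,3)P 2/3 ok
(1,4)Q 2/3 ok
(1,5)Q 1/2 ok
(2,1)P 0/3 unhappy
(2,2)Q 0/4 unhappy
(2,3)P 1/4 ok
(2,4)Q 1/4 ok
(2,5)P 0/3 unhappy
(3,1)Q 1/3 ok
(3,2)P 1/4 ok
(3,3)Q 1/4 ok
(3,4)P 1/4 ok
(3,5)Q 0/2 unhappy
(4,1)Q 1/3 ok
(4,2)P 1/4 ok
(4,3)Q 2/4 ok
(4,4)P 1/3 ok
(5,1)P 0/3 unhappy
(5,2)Q 2/4 ok
(5,3)Q 3/4 ok
(5,4)Q 3/4 ok
(5,5)Q 2/2 ok
(6,1)Q 1/2 ok
(6,2)Q 2/3 ok
(6,3)P 0/3 unhappy
(6,4)Q 2/3 ok
(6,5)Q 2/2 ok
Unsatisfied: (1,1), (2,1), (2,2), (2,5), (3,5), (5,1), (6,3) — 7 in total.

7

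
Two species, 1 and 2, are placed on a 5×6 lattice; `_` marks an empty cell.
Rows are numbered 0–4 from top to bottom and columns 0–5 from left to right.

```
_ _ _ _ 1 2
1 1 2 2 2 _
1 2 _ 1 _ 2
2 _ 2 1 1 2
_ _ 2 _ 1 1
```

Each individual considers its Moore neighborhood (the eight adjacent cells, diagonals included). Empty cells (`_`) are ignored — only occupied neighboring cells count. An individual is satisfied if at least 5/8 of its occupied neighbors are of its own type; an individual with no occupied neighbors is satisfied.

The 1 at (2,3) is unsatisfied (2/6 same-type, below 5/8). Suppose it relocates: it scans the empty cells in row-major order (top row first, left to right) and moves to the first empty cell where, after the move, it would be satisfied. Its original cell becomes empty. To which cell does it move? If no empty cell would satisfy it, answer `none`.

Vacating (2,3). Empty cells in order:
  (0,0): 2/2 same-type → satisfied — stop here.

(0,0)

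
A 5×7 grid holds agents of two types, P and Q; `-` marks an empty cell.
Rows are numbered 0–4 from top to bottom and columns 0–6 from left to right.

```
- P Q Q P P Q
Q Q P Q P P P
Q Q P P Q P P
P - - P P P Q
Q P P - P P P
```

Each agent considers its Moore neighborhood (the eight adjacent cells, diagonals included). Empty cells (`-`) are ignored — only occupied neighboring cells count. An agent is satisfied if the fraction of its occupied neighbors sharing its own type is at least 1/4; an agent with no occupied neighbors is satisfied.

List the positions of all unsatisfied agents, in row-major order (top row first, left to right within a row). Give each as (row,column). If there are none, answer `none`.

(0,6), (2,4), (3,6), (4,0)

Row 0: (0,1)P 1/4 satisfied · (0,2)Q 3/5 satisfied · (0,3)Q 2/5 satisfied · (0,4)P 3/5 satisfied · (0,5)P 4/5 satisfied · (0,6)Q 0/3 not
Row 1: (1,0)Q 3/4 satisfied · (1,1)Q 4/7 satisfied · (1,2)P 3/8 satisfied · (1,3)Q 3/8 satisfied · (1,4)P 5/8 satisfied · (1,5)P 6/8 satisfied · (1,6)P 4/5 satisfied
Row 2: (2,0)Q 3/4 satisfied · (2,1)Q 3/6 satisfied · (2,2)P 3/6 satisfied · (2,3)P 5/7 satisfied · (2,4)Q 1/8 not · (2,5)P 6/8 satisfied · (2,6)P 4/5 satisfied
Row 3: (3,0)P 1/4 satisfied · (3,3)P 5/6 satisfied · (3,4)P 6/7 satisfied · (3,5)P 6/8 satisfied · (3,6)Q 0/5 not
Row 4: (4,0)Q 0/2 not · (4,1)P 2/3 satisfied · (4,2)P 2/2 satisfied · (4,4)P 4/4 satisfied · (4,5)P 4/5 satisfied · (4,6)P 2/3 satisfied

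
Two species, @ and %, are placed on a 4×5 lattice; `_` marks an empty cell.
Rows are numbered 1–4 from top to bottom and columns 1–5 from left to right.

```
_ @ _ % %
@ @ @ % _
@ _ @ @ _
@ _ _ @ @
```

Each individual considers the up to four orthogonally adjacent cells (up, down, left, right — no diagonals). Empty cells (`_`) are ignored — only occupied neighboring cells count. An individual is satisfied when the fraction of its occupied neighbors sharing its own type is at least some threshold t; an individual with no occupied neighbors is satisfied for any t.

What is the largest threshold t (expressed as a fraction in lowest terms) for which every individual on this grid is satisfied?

1/3

Row 1: (1,2)@ 1/1 · (1,4)% 2/2 · (1,5)% 1/1
Row 2: (2,1)@ 2/2 · (2,2)@ 3/3 · (2,3)@ 2/3 · (2,4)% 1/3
Row 3: (3,1)@ 2/2 · (3,3)@ 2/2 · (3,4)@ 2/3
Row 4: (4,1)@ 1/1 · (4,4)@ 2/2 · (4,5)@ 1/1
The smallest same-type fraction is 1/3 at (2,4), which reduces to 1/3. Any threshold above that leaves this individual unsatisfied.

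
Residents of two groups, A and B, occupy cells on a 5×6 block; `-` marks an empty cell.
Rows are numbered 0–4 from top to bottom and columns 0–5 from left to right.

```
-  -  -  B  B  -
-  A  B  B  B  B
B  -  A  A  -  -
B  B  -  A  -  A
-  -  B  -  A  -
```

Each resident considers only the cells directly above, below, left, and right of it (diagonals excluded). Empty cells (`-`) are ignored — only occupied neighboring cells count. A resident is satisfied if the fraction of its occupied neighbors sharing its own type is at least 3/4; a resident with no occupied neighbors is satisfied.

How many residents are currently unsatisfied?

4

(0,3)B 2/2 ✓
(0,4)B 2/2 ✓
(1,1)A 0/1 ✗
(1,2)B 1/3 ✗
(1,3)B 3/4 ✓
(1,4)B 3/3 ✓
(1,5)B 1/1 ✓
(2,0)B 1/1 ✓
(2,2)A 1/2 ✗
(2,3)A 2/3 ✗
(3,0)B 2/2 ✓
(3,1)B 1/1 ✓
(3,3)A 1/1 ✓
(3,5)A 0/0 ✓
(4,2)B 0/0 ✓
(4,4)A 0/0 ✓
Unsatisfied: (1,1), (1,2), (2,2), (2,3) — 4 in total.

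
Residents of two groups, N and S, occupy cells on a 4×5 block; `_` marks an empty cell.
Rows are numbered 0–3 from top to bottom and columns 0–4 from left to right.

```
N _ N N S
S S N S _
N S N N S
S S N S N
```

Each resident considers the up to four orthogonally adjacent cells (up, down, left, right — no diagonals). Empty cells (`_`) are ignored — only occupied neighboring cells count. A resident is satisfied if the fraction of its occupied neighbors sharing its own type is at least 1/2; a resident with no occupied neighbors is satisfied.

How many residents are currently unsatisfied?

11

Row 0: (0,0)N 0/1 not · (0,2)N 2/2 satisfied · (0,3)N 1/3 not · (0,4)S 0/1 not
Row 1: (1,0)S 1/3 not · (1,1)S 2/3 satisfied · (1,2)N 2/4 satisfied · (1,3)S 0/3 not
Row 2: (2,0)N 0/3 not · (2,1)S 2/4 satisfied · (2,2)N 3/4 satisfied · (2,3)N 1/4 not · (2,4)S 0/2 not
Row 3: (3,0)S 1/2 satisfied · (3,1)S 2/3 satisfied · (3,2)N 1/3 not · (3,3)S 0/3 not · (3,4)N 0/2 not
Unsatisfied: (0,0), (0,3), (0,4), (1,0), (1,3), (2,0), (2,3), (2,4), (3,2), (3,3), (3,4) — 11 in total.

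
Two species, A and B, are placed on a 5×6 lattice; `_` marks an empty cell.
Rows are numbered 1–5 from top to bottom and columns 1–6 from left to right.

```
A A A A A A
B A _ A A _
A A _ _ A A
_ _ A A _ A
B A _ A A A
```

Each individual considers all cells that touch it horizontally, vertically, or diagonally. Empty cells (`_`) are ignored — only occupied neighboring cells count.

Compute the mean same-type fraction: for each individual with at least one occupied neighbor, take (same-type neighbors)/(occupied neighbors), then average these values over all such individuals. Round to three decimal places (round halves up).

Row 1: (1,1)A 2/3 · (1,2)A 3/4 · (1,3)A 4/4 · (1,4)A 4/4 · (1,5)A 4/4 · (1,6)A 2/2
Row 2: (2,1)B 0/5 · (2,2)A 5/6 · (2,4)A 5/5 · (2,5)A 6/6
Row 3: (3,1)A 2/3 · (3,2)A 3/4 · (3,5)A 5/5 · (3,6)A 3/3
Row 4: (4,3)A 4/4 · (4,4)A 4/4 · (4,6)A 4/4
Row 5: (5,1)B 0/1 · (5,2)A 1/2 · (5,4)A 3/3 · (5,5)A 4/4 · (5,6)A 2/2
Sum over 22 individuals: 2/3 + 3/4 + 4/4 + 4/4 + 4/4 + 2/2 + 0/5 + 5/6 + 5/5 + 6/6 + 2/3 + 3/4 + 5/5 + 3/3 + 4/4 + 4/4 + 4/4 + 0/1 + 1/2 + 3/3 + 4/4 + 2/2 = 109/6; mean = 109/6 ÷ 22 = 109/132 = 0.825757… → 0.826.

0.826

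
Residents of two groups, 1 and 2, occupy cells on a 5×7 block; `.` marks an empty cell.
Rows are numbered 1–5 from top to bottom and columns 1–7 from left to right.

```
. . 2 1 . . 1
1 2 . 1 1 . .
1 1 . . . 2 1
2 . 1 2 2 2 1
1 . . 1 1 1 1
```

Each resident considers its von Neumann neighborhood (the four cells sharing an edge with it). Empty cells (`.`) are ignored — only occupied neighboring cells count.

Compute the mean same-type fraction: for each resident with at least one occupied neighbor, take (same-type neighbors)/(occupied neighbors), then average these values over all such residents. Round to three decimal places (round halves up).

0.484

(1,3)2 0/1
(1,4)1 1/2
(1,7)1 — no occupied neighbors
(2,1)1 1/2
(2,2)2 0/2
(2,4)1 2/2
(2,5)1 1/1
(3,1)1 2/3
(3,2)1 1/2
(3,6)2 1/2
(3,7)1 1/2
(4,1)2 0/2
(4,3)1 0/1
(4,4)2 1/3
(4,5)2 2/3
(4,6)2 2/4
(4,7)1 2/3
(5,1)1 0/1
(5,4)1 1/2
(5,5)1 2/3
(5,6)1 2/3
(5,7)1 2/2
Sum over 21 residents: 0/1 + 1/2 + 1/2 + 0/2 + 2/2 + 1/1 + 2/3 + 1/2 + 1/2 + 1/2 + 0/2 + 0/1 + 1/3 + 2/3 + 2/4 + 2/3 + 0/1 + 1/2 + 2/3 + 2/3 + 2/2 = 61/6; mean = 61/6 ÷ 21 = 61/126 = 0.484126… → 0.484.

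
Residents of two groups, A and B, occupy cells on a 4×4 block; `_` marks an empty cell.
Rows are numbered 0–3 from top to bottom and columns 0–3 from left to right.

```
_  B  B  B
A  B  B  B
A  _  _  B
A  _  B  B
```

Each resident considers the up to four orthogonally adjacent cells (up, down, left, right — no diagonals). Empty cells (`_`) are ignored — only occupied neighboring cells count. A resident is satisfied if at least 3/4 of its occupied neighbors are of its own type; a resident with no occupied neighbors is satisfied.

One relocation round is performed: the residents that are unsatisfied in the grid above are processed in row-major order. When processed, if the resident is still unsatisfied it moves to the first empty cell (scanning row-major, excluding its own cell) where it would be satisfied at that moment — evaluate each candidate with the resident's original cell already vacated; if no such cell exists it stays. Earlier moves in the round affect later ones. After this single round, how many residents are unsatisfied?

Initially unsatisfied (in order): (1,0), (1,1).
  (1,0): no empty cell satisfies it; stays.
  (1,1) → (2,2).
Resulting grid:
_ B B B
A _ B B
A _ B B
A _ B B
All satisfied now.

0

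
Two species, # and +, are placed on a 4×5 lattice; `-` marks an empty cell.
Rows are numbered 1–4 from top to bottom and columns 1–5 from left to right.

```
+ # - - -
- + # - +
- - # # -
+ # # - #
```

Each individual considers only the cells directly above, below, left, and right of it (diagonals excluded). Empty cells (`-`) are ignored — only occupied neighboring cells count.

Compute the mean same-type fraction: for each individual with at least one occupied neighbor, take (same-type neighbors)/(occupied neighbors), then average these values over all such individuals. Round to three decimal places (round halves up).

0.444

Row 1: (1,1)+ 0/1 · (1,2)# 0/2
Row 2: (2,2)+ 0/2 · (2,3)# 1/2 · (2,5)+ — no occupied neighbors
Row 3: (3,3)# 3/3 · (3,4)# 1/1
Row 4: (4,1)+ 0/1 · (4,2)# 1/2 · (4,3)# 2/2 · (4,5)# — no occupied neighbors
Sum over 9 individuals: 0/1 + 0/2 + 0/2 + 1/2 + 3/3 + 1/1 + 0/1 + 1/2 + 2/2 = 4; mean = 4 ÷ 9 = 4/9 = 0.444444… → 0.444.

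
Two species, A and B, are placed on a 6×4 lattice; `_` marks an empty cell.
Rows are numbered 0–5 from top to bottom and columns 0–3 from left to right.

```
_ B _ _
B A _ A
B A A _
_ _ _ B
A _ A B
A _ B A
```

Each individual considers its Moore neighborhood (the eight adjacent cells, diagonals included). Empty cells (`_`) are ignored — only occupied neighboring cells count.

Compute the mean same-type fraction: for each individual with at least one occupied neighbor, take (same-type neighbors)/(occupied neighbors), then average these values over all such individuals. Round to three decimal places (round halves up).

Row 0: (0,1)B 1/2
Row 1: (1,0)B 2/4 · (1,1)A 2/5 · (1,3)A 1/1
Row 2: (2,0)B 1/3 · (2,1)A 2/4 · (2,2)A 3/4
Row 3: (3,3)B 1/3
Row 4: (4,0)A 1/1 · (4,2)A 1/4 · (4,3)B 2/4
Row 5: (5,0)A 1/1 · (5,2)B 1/3 · (5,3)A 1/3
Sum over 14 individuals: 1/2 + 2/4 + 2/5 + 1/1 + 1/3 + 2/4 + 3/4 + 1/3 + 1/1 + 1/4 + 2/4 + 1/1 + 1/3 + 1/3 = 116/15; mean = 116/15 ÷ 14 = 58/105 = 0.552380… → 0.552.

0.552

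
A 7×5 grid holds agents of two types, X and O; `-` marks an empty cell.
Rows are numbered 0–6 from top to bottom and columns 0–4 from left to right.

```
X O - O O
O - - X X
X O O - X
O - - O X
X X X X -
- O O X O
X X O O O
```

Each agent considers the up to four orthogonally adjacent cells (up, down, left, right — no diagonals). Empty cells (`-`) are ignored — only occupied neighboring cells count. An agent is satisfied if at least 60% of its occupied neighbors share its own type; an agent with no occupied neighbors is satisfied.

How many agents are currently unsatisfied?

Row 0: (0,0)X 0/2 ✗ · (0,1)O 0/1 ✗ · (0,3)O 1/2 ✗ · (0,4)O 1/2 ✗
Row 1: (1,0)O 0/2 ✗ · (1,3)X 1/2 ✗ · (1,4)X 2/3 ✓
Row 2: (2,0)X 0/3 ✗ · (2,1)O 1/2 ✗ · (2,2)O 1/1 ✓ · (2,4)X 2/2 ✓
Row 3: (3,0)O 0/2 ✗ · (3,3)O 0/2 ✗ · (3,4)X 1/2 ✗
Row 4: (4,0)X 1/2 ✗ · (4,1)X 2/3 ✓ · (4,2)X 2/3 ✓ · (4,3)X 2/3 ✓
Row 5: (5,1)O 1/3 ✗ · (5,2)O 2/4 ✗ · (5,3)X 1/4 ✗ · (5,4)O 1/2 ✗
Row 6: (6,0)X 1/1 ✓ · (6,1)X 1/3 ✗ · (6,2)O 2/3 ✓ · (6,3)O 2/3 ✓ · (6,4)O 2/2 ✓
Unsatisfied: (0,0), (0,1), (0,3), (0,4), (1,0), (1,3), (2,0), (2,1), (3,0), (3,3), (3,4), (4,0), (5,1), (5,2), (5,3), (5,4), (6,1) — 17 in total.

17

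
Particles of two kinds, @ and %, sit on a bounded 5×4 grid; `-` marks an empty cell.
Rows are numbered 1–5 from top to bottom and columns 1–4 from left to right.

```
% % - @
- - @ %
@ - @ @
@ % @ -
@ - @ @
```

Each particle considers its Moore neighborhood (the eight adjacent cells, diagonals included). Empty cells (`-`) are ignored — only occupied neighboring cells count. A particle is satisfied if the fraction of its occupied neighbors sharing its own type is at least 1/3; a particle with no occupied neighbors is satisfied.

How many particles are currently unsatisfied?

Row 1: (1,1)% 1/1 ✓ · (1,2)% 1/2 ✓ · (1,4)@ 1/2 ✓
Row 2: (2,3)@ 3/5 ✓ · (2,4)% 0/4 ✗
Row 3: (3,1)@ 1/2 ✓ · (3,3)@ 3/5 ✓ · (3,4)@ 3/4 ✓
Row 4: (4,1)@ 2/3 ✓ · (4,2)% 0/6 ✗ · (4,3)@ 4/5 ✓
Row 5: (5,1)@ 1/2 ✓ · (5,3)@ 2/3 ✓ · (5,4)@ 2/2 ✓
Unsatisfied: (2,4), (4,2) — 2 in total.

2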